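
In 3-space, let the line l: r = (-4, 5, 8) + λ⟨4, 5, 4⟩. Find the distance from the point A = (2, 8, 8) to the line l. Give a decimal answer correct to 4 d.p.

Taking (-4, 5, 8) on l with direction v = (4, 5, 4): w = A − (-4, 5, 8) = (6, 3, 0), and w × v = (12, -24, 18).
Distance = |w × v| / |v| = √1044 / √57 ≈ 4.2797.

4.2797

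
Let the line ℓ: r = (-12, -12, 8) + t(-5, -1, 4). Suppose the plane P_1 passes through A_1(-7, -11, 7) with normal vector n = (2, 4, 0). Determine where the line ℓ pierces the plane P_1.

P_1: n·r = n·A_1 gives 2x + 4y = -58.
Substitute r = (-12, -12, 8) + t(-5, -1, 4) into the plane: -72 + (-14)t = -58, so t = -1.
Intersection: (-12, -12, 8) + (-1)·(-5, -1, 4) = (-7, -11, 4).

(-7, -11, 4)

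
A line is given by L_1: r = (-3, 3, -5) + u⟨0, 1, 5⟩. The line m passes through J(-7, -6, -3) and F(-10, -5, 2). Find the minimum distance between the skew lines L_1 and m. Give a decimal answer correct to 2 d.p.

A direction vector for m is F − J = (-3, 1, 5).
Common perpendicular direction n = (0, 1, 5) × (-3, 1, 5) = (0, -15, 3).
With w = (-7, -6, -3) − (-3, 3, -5) = (-4, -9, 2), w · n = 141.
Distance = |w · n| / |n| = |141| / √234 ≈ 9.22.

9.22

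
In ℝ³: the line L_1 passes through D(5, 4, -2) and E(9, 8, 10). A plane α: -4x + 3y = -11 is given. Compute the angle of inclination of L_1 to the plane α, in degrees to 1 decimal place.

3.5

A direction vector for L_1 is E − D = (4, 4, 12).
sin θ = |n·v| / (|n||v|) = |-4| / (√25 · √176) = 0.06030.
θ ≈ 3.5°.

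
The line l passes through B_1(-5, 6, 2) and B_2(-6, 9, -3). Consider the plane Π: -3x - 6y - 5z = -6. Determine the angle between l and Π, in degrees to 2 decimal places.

11.66

A direction vector for l is B_2 − B_1 = (-1, 3, -5).
sin θ = |n·v| / (|n||v|) = |10| / (√70 · √35) = 0.20203.
θ ≈ 11.66°.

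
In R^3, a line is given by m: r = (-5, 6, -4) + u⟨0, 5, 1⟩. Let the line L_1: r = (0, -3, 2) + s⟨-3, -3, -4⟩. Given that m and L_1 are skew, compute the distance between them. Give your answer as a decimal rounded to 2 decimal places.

Common perpendicular direction n = (0, 5, 1) × (-3, -3, -4) = (-17, -3, 15).
With w = (0, -3, 2) − (-5, 6, -4) = (5, -9, 6), w · n = 32.
Distance = |w · n| / |n| = |32| / √523 ≈ 1.40.

1.40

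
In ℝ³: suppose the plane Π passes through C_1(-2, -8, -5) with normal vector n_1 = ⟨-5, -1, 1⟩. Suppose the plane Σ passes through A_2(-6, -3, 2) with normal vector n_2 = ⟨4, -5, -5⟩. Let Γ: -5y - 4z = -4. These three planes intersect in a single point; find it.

Π: n_1·r = n_1·C_1 gives -5x - y + z = 13.
Σ: n_2·r = n_2·A_2 gives 4x - 5y - 5z = -19.
Solving the 3×3 linear system -5x - y + z = 13, 4x - 5y - 5z = -19, -5y - 4z = -4 (e.g. by elimination or Cramer's rule, determinant = -11) gives (-6, 8, -9).

(-6, 8, -9)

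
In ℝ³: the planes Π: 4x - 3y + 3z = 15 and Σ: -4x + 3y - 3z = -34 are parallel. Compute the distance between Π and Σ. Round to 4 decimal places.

3.2585

Rescale Σ by 1/(-1): 4x - 3y + 3z = 34. Then distance = |15 − 34| / √34 ≈ 3.2585.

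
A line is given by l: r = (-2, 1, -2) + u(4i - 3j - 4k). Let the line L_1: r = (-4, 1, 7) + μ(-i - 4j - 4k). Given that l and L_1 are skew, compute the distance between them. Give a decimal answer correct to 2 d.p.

Common perpendicular direction n = (4, -3, -4) × (-1, -4, -4) = (-4, 20, -19).
With w = (-4, 1, 7) − (-2, 1, -2) = (-2, 0, 9), w · n = -163.
Distance = |w · n| / |n| = |-163| / √777 ≈ 5.85.

5.85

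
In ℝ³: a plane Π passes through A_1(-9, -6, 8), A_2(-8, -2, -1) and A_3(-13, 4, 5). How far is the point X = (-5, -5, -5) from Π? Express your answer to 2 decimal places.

A_1A_2 = (1, 4, -9), A_1A_3 = (-4, 10, -3); a normal to Π is A_1A_2 × A_1A_3 = (78, 39, 26).
Using A_1: Π has equation 78x + 39y + 26z = -728.
n·X − d = (78)·(-5) + (39)·(-5) + (26)·(-5) − (-728) = 13; |n| = √8281.
Distance = |13| / √8281 = 13/√8281 ≈ 0.14.

0.14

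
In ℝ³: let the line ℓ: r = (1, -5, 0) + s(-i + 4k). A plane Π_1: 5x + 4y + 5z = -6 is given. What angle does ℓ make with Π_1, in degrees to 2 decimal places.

sin θ = |n·v| / (|n||v|) = |15| / (√66 · √17) = 0.44781.
θ ≈ 26.60°.

26.60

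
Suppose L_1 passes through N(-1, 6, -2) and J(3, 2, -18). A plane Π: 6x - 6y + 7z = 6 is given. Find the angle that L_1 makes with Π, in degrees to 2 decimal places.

A direction vector for L_1 is J − N = (4, -4, -16).
sin θ = |n·v| / (|n||v|) = |-64| / (√121 · √288) = 0.34284.
θ ≈ 20.05°.

20.05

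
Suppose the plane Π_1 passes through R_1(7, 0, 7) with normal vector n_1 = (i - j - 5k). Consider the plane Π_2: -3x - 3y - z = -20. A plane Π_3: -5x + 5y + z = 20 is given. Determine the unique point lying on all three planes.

(1, 4, 5)

Π_1: n_1·r = n_1·R_1 gives x - y - 5z = -28.
Solving the 3×3 linear system x - y - 5z = -28, -3x - 3y - z = -20, -5x + 5y + z = 20 (e.g. by elimination or Cramer's rule, determinant = 144) gives (1, 4, 5).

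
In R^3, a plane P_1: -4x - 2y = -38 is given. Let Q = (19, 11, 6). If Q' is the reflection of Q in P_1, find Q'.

λ = (n·Q − d)/|n|² = (-98 − (-38))/20 = -3.
Reflection = Q − 2λn = (19, 11, 6) − (-6)·(-4, -2, 0) = (-5, -1, 6).

(-5, -1, 6)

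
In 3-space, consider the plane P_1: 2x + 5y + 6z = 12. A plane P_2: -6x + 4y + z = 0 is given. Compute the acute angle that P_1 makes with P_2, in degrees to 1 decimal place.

76.2

cos θ = |n₁·n₂| / (|n₁||n₂|) = |14| / (√65 · √53).
θ = arccos(0.23852) ≈ 76.2°.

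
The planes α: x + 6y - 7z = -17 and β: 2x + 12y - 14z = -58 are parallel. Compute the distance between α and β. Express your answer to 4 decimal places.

1.2940

Rescale β by 1/2: x + 6y - 7z = -29. Then distance = |-17 − (-29)| / √86 ≈ 1.2940.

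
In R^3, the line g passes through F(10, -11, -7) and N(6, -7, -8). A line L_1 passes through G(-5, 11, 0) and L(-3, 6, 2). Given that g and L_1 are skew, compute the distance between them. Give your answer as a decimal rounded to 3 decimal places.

A direction vector for g is N − F = (-4, 4, -1).
A direction vector for L_1 is L − G = (2, -5, 2).
Common perpendicular direction n = (-4, 4, -1) × (2, -5, 2) = (3, 6, 12).
With w = (-5, 11, 0) − (10, -11, -7) = (-15, 22, 7), w · n = 171.
Distance = |w · n| / |n| = |171| / √189 ≈ 12.438.

12.438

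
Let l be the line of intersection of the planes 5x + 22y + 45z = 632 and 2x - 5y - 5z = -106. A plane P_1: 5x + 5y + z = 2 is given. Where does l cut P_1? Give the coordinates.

(-8, 6, 12)

Direction of l: (5, 22, 45) × (2, -5, -5) = (115, 115, -69).
A point on l: solving the two plane equations with x = -28 gives (-28, -14, 24).
Substitute r = (-28, -14, 24) + t(115, 115, -69) into the plane: -186 + 1081t = 2, so t = 4/23.
Intersection: (-28, -14, 24) + (4/23)·(115, 115, -69) = (-8, 6, 12).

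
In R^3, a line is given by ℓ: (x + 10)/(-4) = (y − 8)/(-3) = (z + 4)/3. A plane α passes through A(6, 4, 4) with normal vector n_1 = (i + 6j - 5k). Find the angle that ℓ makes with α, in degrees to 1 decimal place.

ℓ has direction (-4, -3, 3) through (-10, 8, -4).
α: n_1·r = n_1·A gives x + 6y - 5z = 10.
sin θ = |n·v| / (|n||v|) = |-37| / (√62 · √34) = 0.80587.
θ ≈ 53.7°.

53.7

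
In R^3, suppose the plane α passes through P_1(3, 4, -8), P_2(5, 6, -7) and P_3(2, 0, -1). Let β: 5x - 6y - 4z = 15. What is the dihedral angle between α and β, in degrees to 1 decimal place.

16.0

P_1P_2 = (2, 2, 1), P_1P_3 = (-1, -4, 7); a normal to α is P_1P_2 × P_1P_3 = (18, -15, -6).
Using P_1: α has equation 18x - 15y - 6z = 42.
cos θ = |n₁·n₂| / (|n₁||n₂|) = |204| / (√585 · √77).
θ = arccos(0.96118) ≈ 16.0°.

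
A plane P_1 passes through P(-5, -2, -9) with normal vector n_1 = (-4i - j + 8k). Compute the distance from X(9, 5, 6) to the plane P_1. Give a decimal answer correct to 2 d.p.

P_1: n_1·r = n_1·P gives -4x - y + 8z = -50.
n·X − d = (-4)·(9) + (-1)·(5) + (8)·(6) − (-50) = 57; |n| = √81.
Distance = |57| / √81 = 57/√81 ≈ 6.33.

6.33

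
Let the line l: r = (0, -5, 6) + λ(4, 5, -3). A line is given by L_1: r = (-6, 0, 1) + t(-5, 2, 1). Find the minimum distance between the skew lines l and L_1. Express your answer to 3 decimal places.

Common perpendicular direction n = (4, 5, -3) × (-5, 2, 1) = (11, 11, 33).
With w = (-6, 0, 1) − (0, -5, 6) = (-6, 5, -5), w · n = -176.
Distance = |w · n| / |n| = |-176| / √1331 ≈ 4.824.

4.824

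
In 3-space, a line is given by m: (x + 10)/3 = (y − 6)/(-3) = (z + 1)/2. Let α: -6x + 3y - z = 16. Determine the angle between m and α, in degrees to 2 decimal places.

65.73

m has direction (3, -3, 2) through (-10, 6, -1).
sin θ = |n·v| / (|n||v|) = |-29| / (√46 · √22) = 0.91161.
θ ≈ 65.73°.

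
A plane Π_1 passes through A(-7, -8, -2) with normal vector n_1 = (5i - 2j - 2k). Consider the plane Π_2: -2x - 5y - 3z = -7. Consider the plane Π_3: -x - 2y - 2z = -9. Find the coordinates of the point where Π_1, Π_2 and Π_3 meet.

Π_1: n_1·r = n_1·A gives 5x - 2y - 2z = -15.
Solving the 3×3 linear system 5x - 2y - 2z = -15, -2x - 5y - 3z = -7, -x - 2y - 2z = -9 (e.g. by elimination or Cramer's rule, determinant = 24) gives (-1, -3, 8).

(-1, -3, 8)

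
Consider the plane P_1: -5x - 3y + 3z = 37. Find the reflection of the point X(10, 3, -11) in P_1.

(-20, -15, 7)

λ = (n·X − d)/|n|² = (-92 − 37)/43 = -3.
Reflection = X − 2λn = (10, 3, -11) − (-6)·(-5, -3, 3) = (-20, -15, 7).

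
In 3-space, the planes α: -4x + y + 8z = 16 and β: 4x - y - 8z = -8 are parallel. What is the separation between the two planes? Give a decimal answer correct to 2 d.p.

Rescale β by 1/(-1): -4x + y + 8z = 8. Then distance = |16 − 8| / √81 ≈ 0.89.

0.89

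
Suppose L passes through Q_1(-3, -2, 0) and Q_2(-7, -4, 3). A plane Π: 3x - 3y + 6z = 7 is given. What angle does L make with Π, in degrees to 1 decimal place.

17.7

A direction vector for L is Q_2 − Q_1 = (-4, -2, 3).
sin θ = |n·v| / (|n||v|) = |12| / (√54 · √29) = 0.30324.
θ ≈ 17.7°.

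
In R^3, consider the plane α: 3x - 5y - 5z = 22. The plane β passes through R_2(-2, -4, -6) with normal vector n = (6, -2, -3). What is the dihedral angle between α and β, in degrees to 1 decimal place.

β: n·r = n·R_2 gives 6x - 2y - 3z = 14.
cos θ = |n₁·n₂| / (|n₁||n₂|) = |43| / (√59 · √49).
θ = arccos(0.79973) ≈ 36.9°.

36.9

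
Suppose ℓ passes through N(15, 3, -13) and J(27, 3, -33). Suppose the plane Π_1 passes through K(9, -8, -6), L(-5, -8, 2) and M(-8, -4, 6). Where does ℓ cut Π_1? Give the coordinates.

A direction vector for ℓ is J − N = (12, 0, -20).
KL = (-14, 0, 8), KM = (-17, 4, 12); a normal to Π_1 is KL × KM = (-32, 32, -56).
Using K: Π_1 has equation -32x + 32y - 56z = -208.
Substitute r = (15, 3, -13) + t(12, 0, -20) into the plane: 344 + 736t = -208, so t = -3/4.
Intersection: (15, 3, -13) + (-3/4)·(12, 0, -20) = (6, 3, 2).

(6, 3, 2)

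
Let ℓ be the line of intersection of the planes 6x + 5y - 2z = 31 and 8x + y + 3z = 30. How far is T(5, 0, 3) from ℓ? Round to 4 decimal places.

Direction of ℓ: (6, 5, -2) × (8, 1, 3) = (17, -34, -34).
A point on ℓ: solving the two plane equations with x = 3 gives (3, 3, 1).
Taking (3, 3, 1) on ℓ with direction v = (17, -34, -34): w = T − (3, 3, 1) = (2, -3, 2), and w × v = (170, 102, -17).
Distance = |w × v| / |v| = √39593 / √2601 ≈ 3.9016.

3.9016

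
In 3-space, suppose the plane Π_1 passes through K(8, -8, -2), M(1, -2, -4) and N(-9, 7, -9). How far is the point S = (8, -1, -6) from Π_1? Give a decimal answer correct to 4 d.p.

KM = (-7, 6, -2), KN = (-17, 15, -7); a normal to Π_1 is KM × KN = (-12, -15, -3).
Using K: Π_1 has equation -12x - 15y - 3z = 30.
n·S − d = (-12)·(8) + (-15)·(-1) + (-3)·(-6) − 30 = -93; |n| = √378.
Distance = |-93| / √378 = 93/√378 ≈ 4.7834.

4.7834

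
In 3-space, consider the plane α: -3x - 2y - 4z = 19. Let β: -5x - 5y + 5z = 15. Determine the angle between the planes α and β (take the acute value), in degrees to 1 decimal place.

83.8

cos θ = |n₁·n₂| / (|n₁||n₂|) = |5| / (√29 · √75).
θ = arccos(0.10721) ≈ 83.8°.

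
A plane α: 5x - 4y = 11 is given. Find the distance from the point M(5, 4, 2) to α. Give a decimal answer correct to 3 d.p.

n·M − d = (5)·(5) + (-4)·(4) + (0)·(2) − 11 = -2; |n| = √41.
Distance = |-2| / √41 = 2/√41 ≈ 0.312.

0.312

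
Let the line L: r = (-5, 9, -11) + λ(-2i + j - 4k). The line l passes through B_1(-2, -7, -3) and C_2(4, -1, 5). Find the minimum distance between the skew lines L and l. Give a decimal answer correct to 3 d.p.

2.129

A direction vector for l is C_2 − B_1 = (6, 6, 8).
Common perpendicular direction n = (-2, 1, -4) × (6, 6, 8) = (32, -8, -18).
With w = (-2, -7, -3) − (-5, 9, -11) = (3, -16, 8), w · n = 80.
Distance = |w · n| / |n| = |80| / √1412 ≈ 2.129.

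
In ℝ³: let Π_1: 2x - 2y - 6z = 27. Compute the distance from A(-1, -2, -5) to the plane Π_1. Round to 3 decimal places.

0.754

n·A − d = (2)·(-1) + (-2)·(-2) + (-6)·(-5) − 27 = 5; |n| = √44.
Distance = |5| / √44 = 5/√44 ≈ 0.754.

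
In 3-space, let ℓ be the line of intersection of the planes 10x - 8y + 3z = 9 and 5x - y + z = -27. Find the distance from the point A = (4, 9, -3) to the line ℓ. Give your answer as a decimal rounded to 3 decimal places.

22.779

Direction of ℓ: (10, -8, 3) × (5, -1, 1) = (-5, 5, 30).
A point on ℓ: solving the two plane equations with x = -9 gives (-9, -9, 9).
Taking (-9, -9, 9) on ℓ with direction v = (-5, 5, 30): w = A − (-9, -9, 9) = (13, 18, -12), and w × v = (600, -330, 155).
Distance = |w × v| / |v| = √492925 / √950 ≈ 22.779.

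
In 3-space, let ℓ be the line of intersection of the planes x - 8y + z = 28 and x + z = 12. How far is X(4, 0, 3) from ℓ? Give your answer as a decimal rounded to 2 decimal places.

Direction of ℓ: (1, -8, 1) × (1, 0, 1) = (-8, 0, 8).
A point on ℓ: solving the two plane equations with x = 6 gives (6, -2, 6).
Taking (6, -2, 6) on ℓ with direction v = (-8, 0, 8): w = X − (6, -2, 6) = (-2, 2, -3), and w × v = (16, 40, 16).
Distance = |w × v| / |v| = √2112 / √128 ≈ 4.06.

4.06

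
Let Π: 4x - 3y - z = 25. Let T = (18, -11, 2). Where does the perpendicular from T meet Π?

(6, -2, 5)

Foot = T − λn with λ = (n·T − d)/|n|² = (103 − 25)/26 = 3.
Foot = (18, -11, 2) − 3·(4, -3, -1) = (6, -2, 5).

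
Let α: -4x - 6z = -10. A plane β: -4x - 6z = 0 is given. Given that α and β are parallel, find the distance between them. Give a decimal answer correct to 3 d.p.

Same normal n = (-4, 0, -6) with |n| = √52; distance = |-10 − 0| / |n| = 10/√52 ≈ 1.387.

1.387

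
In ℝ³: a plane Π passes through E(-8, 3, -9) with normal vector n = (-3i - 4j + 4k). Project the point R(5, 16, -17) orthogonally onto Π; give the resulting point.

Π: n·r = n·E gives -3x - 4y + 4z = -24.
Foot = R − λn with λ = (n·R − d)/|n|² = (-147 − (-24))/41 = -3.
Foot = (5, 16, -17) − (-3)·(-3, -4, 4) = (-4, 4, -5).

(-4, 4, -5)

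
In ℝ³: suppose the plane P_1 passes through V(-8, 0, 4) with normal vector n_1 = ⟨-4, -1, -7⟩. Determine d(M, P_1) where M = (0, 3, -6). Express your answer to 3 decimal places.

4.308

P_1: n_1·r = n_1·V gives -4x - y - 7z = 4.
n·M − d = (-4)·(0) + (-1)·(3) + (-7)·(-6) − 4 = 35; |n| = √66.
Distance = |35| / √66 = 35/√66 ≈ 4.308.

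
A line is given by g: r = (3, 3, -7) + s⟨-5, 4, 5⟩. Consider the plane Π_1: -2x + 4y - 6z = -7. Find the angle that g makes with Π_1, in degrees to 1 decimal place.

sin θ = |n·v| / (|n||v|) = |-4| / (√56 · √66) = 0.06580.
θ ≈ 3.8°.

3.8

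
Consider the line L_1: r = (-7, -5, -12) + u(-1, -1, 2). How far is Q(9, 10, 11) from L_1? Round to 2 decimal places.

Taking (-7, -5, -12) on L_1 with direction v = (-1, -1, 2): w = Q − (-7, -5, -12) = (16, 15, 23), and w × v = (53, -55, -1).
Distance = |w × v| / |v| = √5835 / √6 ≈ 31.18.

31.18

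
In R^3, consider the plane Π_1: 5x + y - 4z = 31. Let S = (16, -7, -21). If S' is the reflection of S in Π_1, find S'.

(-14, -13, 3)

λ = (n·S − d)/|n|² = (157 − 31)/42 = 3.
Reflection = S − 2λn = (16, -7, -21) − 6·(5, 1, -4) = (-14, -13, 3).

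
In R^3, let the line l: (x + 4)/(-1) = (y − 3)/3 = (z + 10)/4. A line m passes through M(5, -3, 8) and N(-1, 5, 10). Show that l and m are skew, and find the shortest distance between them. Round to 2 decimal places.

l has direction (-1, 3, 4) through (-4, 3, -10).
A direction vector for m is N − M = (-6, 8, 2).
Common perpendicular direction n = (-1, 3, 4) × (-6, 8, 2) = (-26, -22, 10).
With w = (5, -3, 8) − (-4, 3, -10) = (9, -6, 18), w · n = 78.
Since n ≠ 0 the lines are not parallel, and w · n = 78 ≠ 0 so they do not intersect; hence they are skew.
Distance = |w · n| / |n| = |78| / √1260 ≈ 2.20.

2.20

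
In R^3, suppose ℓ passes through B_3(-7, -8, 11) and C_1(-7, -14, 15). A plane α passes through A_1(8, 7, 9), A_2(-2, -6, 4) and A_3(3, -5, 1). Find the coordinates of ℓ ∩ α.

A direction vector for ℓ is C_1 − B_3 = (0, -6, 4).
A_1A_2 = (-10, -13, -5), A_1A_3 = (-5, -12, -8); a normal to α is A_1A_2 × A_1A_3 = (44, -55, 55).
Using A_1: α has equation 44x - 55y + 55z = 462.
Substitute r = (-7, -8, 11) + t(0, -6, 4) into the plane: 737 + 550t = 462, so t = -1/2.
Intersection: (-7, -8, 11) + (-1/2)·(0, -6, 4) = (-7, -5, 9).

(-7, -5, 9)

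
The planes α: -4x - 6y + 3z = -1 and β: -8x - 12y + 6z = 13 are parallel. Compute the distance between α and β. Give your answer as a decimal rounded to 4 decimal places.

Rescale β by 1/2: -4x - 6y + 3z = 13/2. Then distance = |-1 − (13/2)| / √61 ≈ 0.9603.

0.9603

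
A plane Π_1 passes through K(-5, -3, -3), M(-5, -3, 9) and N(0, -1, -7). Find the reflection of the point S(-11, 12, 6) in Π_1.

(1, -18, 6)

KM = (0, 0, 12), KN = (5, 2, -4); a normal to Π_1 is KM × KN = (-24, 60, 0).
Using K: Π_1 has equation -24x + 60y = -60.
λ = (n·S − d)/|n|² = (984 − (-60))/4176 = 1/4.
Reflection = S − 2λn = (-11, 12, 6) − (1/2)·(-24, 60, 0) = (1, -18, 6).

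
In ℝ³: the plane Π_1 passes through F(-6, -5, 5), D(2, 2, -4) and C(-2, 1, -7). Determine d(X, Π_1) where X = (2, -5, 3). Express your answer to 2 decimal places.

4.00

FD = (8, 7, -9), FC = (4, 6, -12); a normal to Π_1 is FD × FC = (-30, 60, 20).
Using F: Π_1 has equation -30x + 60y + 20z = -20.
n·X − d = (-30)·(2) + (60)·(-5) + (20)·(3) − (-20) = -280; |n| = √4900.
Distance = |-280| / √4900 = 280/√4900 ≈ 4.00.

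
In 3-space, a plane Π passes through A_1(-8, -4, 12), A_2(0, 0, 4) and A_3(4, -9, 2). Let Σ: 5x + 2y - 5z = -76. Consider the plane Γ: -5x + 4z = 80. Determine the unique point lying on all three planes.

(-8, 7, 10)

A_1A_2 = (8, 4, -8), A_1A_3 = (12, -5, -10); a normal to Π is A_1A_2 × A_1A_3 = (-80, -16, -88).
Using A_1: Π has equation -80x - 16y - 88z = -352.
Solving the 3×3 linear system -80x - 16y - 88z = -352, 5x + 2y - 5z = -76, -5x + 4z = 80 (e.g. by elimination or Cramer's rule, determinant = -1600) gives (-8, 7, 10).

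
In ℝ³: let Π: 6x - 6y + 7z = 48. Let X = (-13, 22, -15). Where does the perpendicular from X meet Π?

Foot = X − λn with λ = (n·X − d)/|n|² = (-315 − 48)/121 = -3.
Foot = (-13, 22, -15) − (-3)·(6, -6, 7) = (5, 4, 6).

(5, 4, 6)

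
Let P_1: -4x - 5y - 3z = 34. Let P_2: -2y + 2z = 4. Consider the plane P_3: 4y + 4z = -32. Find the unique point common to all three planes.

Solving the 3×3 linear system -4x - 5y - 3z = 34, -2y + 2z = 4, 4y + 4z = -32 (e.g. by elimination or Cramer's rule, determinant = 64) gives (0, -5, -3).

(0, -5, -3)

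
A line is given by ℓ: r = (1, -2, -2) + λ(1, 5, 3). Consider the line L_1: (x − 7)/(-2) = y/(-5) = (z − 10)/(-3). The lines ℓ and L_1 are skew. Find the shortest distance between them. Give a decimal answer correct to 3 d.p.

9.261

L_1 has direction (-2, -5, -3) through (7, 0, 10).
Common perpendicular direction n = (1, 5, 3) × (-2, -5, -3) = (0, -3, 5).
With w = (7, 0, 10) − (1, -2, -2) = (6, 2, 12), w · n = 54.
Distance = |w · n| / |n| = |54| / √34 ≈ 9.261.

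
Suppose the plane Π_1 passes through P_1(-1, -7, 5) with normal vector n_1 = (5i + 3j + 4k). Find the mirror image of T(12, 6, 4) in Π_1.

(-8, -6, -12)

Π_1: n_1·r = n_1·P_1 gives 5x + 3y + 4z = -6.
λ = (n·T − d)/|n|² = (94 − (-6))/50 = 2.
Reflection = T − 2λn = (12, 6, 4) − 4·(5, 3, 4) = (-8, -6, -12).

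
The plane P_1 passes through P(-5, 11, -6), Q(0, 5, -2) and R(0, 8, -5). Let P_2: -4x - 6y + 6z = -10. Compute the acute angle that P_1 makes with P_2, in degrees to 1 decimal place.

PQ = (5, -6, 4), PR = (5, -3, 1); a normal to P_1 is PQ × PR = (6, 15, 15).
Using P: P_1 has equation 6x + 15y + 15z = 45.
cos θ = |n₁·n₂| / (|n₁||n₂|) = |-24| / (√486 · √88).
θ = arccos(0.11605) ≈ 83.3°.

83.3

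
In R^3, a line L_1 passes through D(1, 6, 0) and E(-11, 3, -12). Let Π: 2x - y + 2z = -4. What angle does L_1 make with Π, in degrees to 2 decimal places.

A direction vector for L_1 is E − D = (-12, -3, -12).
sin θ = |n·v| / (|n||v|) = |-45| / (√9 · √297) = 0.87039.
θ ≈ 60.50°.

60.50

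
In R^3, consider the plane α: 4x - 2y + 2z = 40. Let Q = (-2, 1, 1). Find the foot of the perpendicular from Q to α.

(6, -3, 5)

Foot = Q − λn with λ = (n·Q − d)/|n|² = (-8 − 40)/24 = -2.
Foot = (-2, 1, 1) − (-2)·(4, -2, 2) = (6, -3, 5).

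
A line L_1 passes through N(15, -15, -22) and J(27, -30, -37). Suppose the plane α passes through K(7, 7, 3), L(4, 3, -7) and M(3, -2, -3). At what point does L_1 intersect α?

(3, 0, -7)

A direction vector for L_1 is J − N = (12, -15, -15).
KL = (-3, -4, -10), KM = (-4, -9, -6); a normal to α is KL × KM = (-66, 22, 11).
Using K: α has equation -66x + 22y + 11z = -275.
Substitute r = (15, -15, -22) + t(12, -15, -15) into the plane: -1562 + (-1287)t = -275, so t = -1.
Intersection: (15, -15, -22) + (-1)·(12, -15, -15) = (3, 0, -7).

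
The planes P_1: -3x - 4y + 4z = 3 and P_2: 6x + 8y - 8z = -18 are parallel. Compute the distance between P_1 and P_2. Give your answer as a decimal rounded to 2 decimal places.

Rescale P_2 by 1/(-2): -3x - 4y + 4z = 9. Then distance = |3 − 9| / √41 ≈ 0.94.

0.94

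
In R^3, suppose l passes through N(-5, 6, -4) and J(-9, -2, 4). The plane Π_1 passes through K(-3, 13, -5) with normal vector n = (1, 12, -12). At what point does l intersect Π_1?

(-3, 10, -8)

A direction vector for l is J − N = (-4, -8, 8).
Π_1: n·r = n·K gives x + 12y - 12z = 213.
Substitute r = (-5, 6, -4) + t(-4, -8, 8) into the plane: 115 + (-196)t = 213, so t = -1/2.
Intersection: (-5, 6, -4) + (-1/2)·(-4, -8, 8) = (-3, 10, -8).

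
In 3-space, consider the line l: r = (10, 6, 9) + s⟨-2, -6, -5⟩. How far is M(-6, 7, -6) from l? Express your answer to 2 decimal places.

Taking (10, 6, 9) on l with direction v = (-2, -6, -5): w = M − (10, 6, 9) = (-16, 1, -15), and w × v = (-95, -50, 98).
Distance = |w × v| / |v| = √21129 / √65 ≈ 18.03.

18.03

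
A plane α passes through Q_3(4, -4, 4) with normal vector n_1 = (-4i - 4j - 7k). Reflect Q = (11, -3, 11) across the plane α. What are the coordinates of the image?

(3, -11, -3)

α: n_1·r = n_1·Q_3 gives -4x - 4y - 7z = -28.
λ = (n·Q − d)/|n|² = (-109 − (-28))/81 = -1.
Reflection = Q − 2λn = (11, -3, 11) − (-2)·(-4, -4, -7) = (3, -11, -3).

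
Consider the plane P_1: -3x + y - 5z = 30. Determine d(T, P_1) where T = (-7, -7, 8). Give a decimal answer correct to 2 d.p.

9.47

n·T − d = (-3)·(-7) + (1)·(-7) + (-5)·(8) − 30 = -56; |n| = √35.
Distance = |-56| / √35 = 56/√35 ≈ 9.47.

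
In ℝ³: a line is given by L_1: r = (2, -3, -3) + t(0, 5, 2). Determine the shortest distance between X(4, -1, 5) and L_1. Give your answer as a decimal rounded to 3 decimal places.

Taking (2, -3, -3) on L_1 with direction v = (0, 5, 2): w = X − (2, -3, -3) = (2, 2, 8), and w × v = (-36, -4, 10).
Distance = |w × v| / |v| = √1412 / √29 ≈ 6.978.

6.978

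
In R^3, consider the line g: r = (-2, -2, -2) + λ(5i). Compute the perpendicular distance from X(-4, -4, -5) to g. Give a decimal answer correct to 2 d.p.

Taking (-2, -2, -2) on g with direction v = (5, 0, 0): w = X − (-2, -2, -2) = (-2, -2, -3), and w × v = (0, -15, 10).
Distance = |w × v| / |v| = √325 / √25 ≈ 3.61.

3.61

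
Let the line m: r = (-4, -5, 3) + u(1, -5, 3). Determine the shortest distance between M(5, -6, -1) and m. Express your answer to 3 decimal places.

Taking (-4, -5, 3) on m with direction v = (1, -5, 3): w = M − (-4, -5, 3) = (9, -1, -4), and w × v = (-23, -31, -44).
Distance = |w × v| / |v| = √3426 / √35 ≈ 9.894.

9.894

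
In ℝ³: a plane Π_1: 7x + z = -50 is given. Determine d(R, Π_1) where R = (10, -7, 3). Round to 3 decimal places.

17.395

n·R − d = (7)·(10) + (0)·(-7) + (1)·(3) − (-50) = 123; |n| = √50.
Distance = |123| / √50 = 123/√50 ≈ 17.395.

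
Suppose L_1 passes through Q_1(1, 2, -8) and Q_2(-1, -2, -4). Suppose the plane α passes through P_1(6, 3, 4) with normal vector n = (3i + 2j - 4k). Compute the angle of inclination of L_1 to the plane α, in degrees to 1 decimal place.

A direction vector for L_1 is Q_2 − Q_1 = (-2, -4, 4).
α: n·r = n·P_1 gives 3x + 2y - 4z = 8.
sin θ = |n·v| / (|n||v|) = |-30| / (√29 · √36) = 0.92848.
θ ≈ 68.2°.

68.2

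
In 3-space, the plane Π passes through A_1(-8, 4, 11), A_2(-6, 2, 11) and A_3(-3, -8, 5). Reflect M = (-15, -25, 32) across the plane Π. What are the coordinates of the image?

(21, 11, -10)

A_1A_2 = (2, -2, 0), A_1A_3 = (5, -12, -6); a normal to Π is A_1A_2 × A_1A_3 = (12, 12, -14).
Using A_1: Π has equation 12x + 12y - 14z = -202.
λ = (n·M − d)/|n|² = (-928 − (-202))/484 = -3/2.
Reflection = M − 2λn = (-15, -25, 32) − (-3)·(12, 12, -14) = (21, 11, -10).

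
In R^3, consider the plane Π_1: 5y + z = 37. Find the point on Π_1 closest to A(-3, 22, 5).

(-3, 7, 2)

Foot = A − λn with λ = (n·A − d)/|n|² = (115 − 37)/26 = 3.
Foot = (-3, 22, 5) − 3·(0, 5, 1) = (-3, 7, 2).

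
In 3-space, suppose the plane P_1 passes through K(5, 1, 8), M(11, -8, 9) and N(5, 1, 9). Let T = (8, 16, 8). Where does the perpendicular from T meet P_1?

(-1, 10, 8)

KM = (6, -9, 1), KN = (0, 0, 1); a normal to P_1 is KM × KN = (-9, -6, 0).
Using K: P_1 has equation -9x - 6y = -51.
Foot = T − λn with λ = (n·T − d)/|n|² = (-168 − (-51))/117 = -1.
Foot = (8, 16, 8) − (-1)·(-9, -6, 0) = (-1, 10, 8).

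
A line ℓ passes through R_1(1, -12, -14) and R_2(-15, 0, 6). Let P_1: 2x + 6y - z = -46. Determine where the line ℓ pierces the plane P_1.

(-7, -6, -4)

A direction vector for ℓ is R_2 − R_1 = (-16, 12, 20).
Substitute r = (1, -12, -14) + t(-16, 12, 20) into the plane: -56 + 20t = -46, so t = 1/2.
Intersection: (1, -12, -14) + (1/2)·(-16, 12, 20) = (-7, -6, -4).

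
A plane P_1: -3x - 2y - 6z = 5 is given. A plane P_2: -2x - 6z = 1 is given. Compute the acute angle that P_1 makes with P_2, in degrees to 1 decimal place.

18.4

cos θ = |n₁·n₂| / (|n₁||n₂|) = |42| / (√49 · √40).
θ = arccos(0.94868) ≈ 18.4°.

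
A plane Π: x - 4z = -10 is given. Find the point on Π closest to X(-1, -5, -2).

(-2, -5, 2)

Foot = X − λn with λ = (n·X − d)/|n|² = (7 − (-10))/17 = 1.
Foot = (-1, -5, -2) − 1·(1, 0, -4) = (-2, -5, 2).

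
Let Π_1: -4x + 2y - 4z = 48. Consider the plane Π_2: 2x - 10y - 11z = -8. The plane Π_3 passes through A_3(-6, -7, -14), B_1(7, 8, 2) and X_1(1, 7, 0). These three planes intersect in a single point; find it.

A_3B_1 = (13, 15, 16), A_3X_1 = (7, 14, 14); a normal to Π_3 is A_3B_1 × A_3X_1 = (-14, -70, 77).
Using A_3: Π_3 has equation -14x - 70y + 77z = -504.
Solving the 3×3 linear system -4x + 2y - 4z = 48, 2x - 10y - 11z = -8, -14x - 70y + 77z = -504 (e.g. by elimination or Cramer's rule, determinant = 7280) gives (-6, 4, -4).

(-6, 4, -4)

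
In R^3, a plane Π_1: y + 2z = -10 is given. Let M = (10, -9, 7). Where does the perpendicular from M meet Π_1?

Foot = M − λn with λ = (n·M − d)/|n|² = (5 − (-10))/5 = 3.
Foot = (10, -9, 7) − 3·(0, 1, 2) = (10, -12, 1).

(10, -12, 1)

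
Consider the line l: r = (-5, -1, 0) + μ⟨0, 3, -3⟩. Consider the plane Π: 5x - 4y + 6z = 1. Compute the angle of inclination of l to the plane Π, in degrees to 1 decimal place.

sin θ = |n·v| / (|n||v|) = |-30| / (√77 · √18) = 0.80582.
θ ≈ 53.7°.

53.7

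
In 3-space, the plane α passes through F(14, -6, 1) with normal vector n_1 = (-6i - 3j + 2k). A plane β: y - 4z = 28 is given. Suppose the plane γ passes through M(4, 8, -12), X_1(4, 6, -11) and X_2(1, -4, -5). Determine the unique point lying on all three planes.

α: n_1·r = n_1·F gives -6x - 3y + 2z = -64.
MX_1 = (0, -2, 1), MX_2 = (-3, -12, 7); a normal to γ is MX_1 × MX_2 = (-2, -3, -6).
Using M: γ has equation -2x - 3y - 6z = 40.
Solving the 3×3 linear system -6x - 3y + 2z = -64, y - 4z = 28, -2x - 3y - 6z = 40 (e.g. by elimination or Cramer's rule, determinant = 88) gives (10, -4, -8).

(10, -4, -8)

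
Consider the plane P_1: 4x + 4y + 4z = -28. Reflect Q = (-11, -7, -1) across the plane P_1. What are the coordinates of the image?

λ = (n·Q − d)/|n|² = (-76 − (-28))/48 = -1.
Reflection = Q − 2λn = (-11, -7, -1) − (-2)·(4, 4, 4) = (-3, 1, 7).

(-3, 1, 7)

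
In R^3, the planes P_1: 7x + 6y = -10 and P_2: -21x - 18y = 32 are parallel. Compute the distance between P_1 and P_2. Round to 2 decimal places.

0.07

Rescale P_2 by 1/(-3): 7x + 6y = -32/3. Then distance = |-10 − (-32/3)| / √85 ≈ 0.07.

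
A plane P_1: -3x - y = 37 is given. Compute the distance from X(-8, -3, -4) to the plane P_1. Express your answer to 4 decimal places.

n·X − d = (-3)·(-8) + (-1)·(-3) + (0)·(-4) − 37 = -10; |n| = √10.
Distance = |-10| / √10 = 10/√10 ≈ 3.1623.

3.1623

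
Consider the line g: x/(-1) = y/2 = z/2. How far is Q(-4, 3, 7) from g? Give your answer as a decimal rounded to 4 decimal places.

g has direction (-1, 2, 2) through (0, 0, 0).
Taking (0, 0, 0) on g with direction v = (-1, 2, 2): w = Q − (0, 0, 0) = (-4, 3, 7), and w × v = (-8, 1, -5).
Distance = |w × v| / |v| = √90 / √9 ≈ 3.1623.

3.1623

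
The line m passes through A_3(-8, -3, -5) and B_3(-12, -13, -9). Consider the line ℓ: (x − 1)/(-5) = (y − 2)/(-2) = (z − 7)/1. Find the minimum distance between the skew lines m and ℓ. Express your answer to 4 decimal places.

10.5785

A direction vector for m is B_3 − A_3 = (-4, -10, -4).
ℓ has direction (-5, -2, 1) through (1, 2, 7).
Common perpendicular direction n = (-4, -10, -4) × (-5, -2, 1) = (-18, 24, -42).
With w = (1, 2, 7) − (-8, -3, -5) = (9, 5, 12), w · n = -546.
Distance = |w · n| / |n| = |-546| / √2664 ≈ 10.5785.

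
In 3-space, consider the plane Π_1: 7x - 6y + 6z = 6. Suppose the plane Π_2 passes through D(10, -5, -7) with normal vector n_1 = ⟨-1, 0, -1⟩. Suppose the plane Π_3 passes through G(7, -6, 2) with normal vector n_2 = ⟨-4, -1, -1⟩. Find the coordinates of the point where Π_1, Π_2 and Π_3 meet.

(6, 3, -3)

Π_2: n_1·r = n_1·D gives -x - z = -3.
Π_3: n_2·r = n_2·G gives -4x - y - z = -24.
Solving the 3×3 linear system 7x - 6y + 6z = 6, -x - z = -3, -4x - y - z = -24 (e.g. by elimination or Cramer's rule, determinant = -19) gives (6, 3, -3).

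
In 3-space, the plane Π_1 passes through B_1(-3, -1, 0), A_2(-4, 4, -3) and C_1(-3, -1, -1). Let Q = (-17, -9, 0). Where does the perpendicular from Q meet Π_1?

B_1A_2 = (-1, 5, -3), B_1C_1 = (0, 0, -1); a normal to Π_1 is B_1A_2 × B_1C_1 = (-5, -1, 0).
Using B_1: Π_1 has equation -5x - y = 16.
Foot = Q − λn with λ = (n·Q − d)/|n|² = (94 − 16)/26 = 3.
Foot = (-17, -9, 0) − 3·(-5, -1, 0) = (-2, -6, 0).

(-2, -6, 0)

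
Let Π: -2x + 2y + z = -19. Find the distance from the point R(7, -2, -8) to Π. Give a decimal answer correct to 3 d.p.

n·R − d = (-2)·(7) + (2)·(-2) + (1)·(-8) − (-19) = -7; |n| = √9.
Distance = |-7| / √9 = 7/√9 ≈ 2.333.

2.333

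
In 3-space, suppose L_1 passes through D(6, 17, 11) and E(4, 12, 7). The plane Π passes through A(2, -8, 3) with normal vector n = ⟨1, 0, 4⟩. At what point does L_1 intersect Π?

(2, 7, 3)

A direction vector for L_1 is E − D = (-2, -5, -4).
Π: n·r = n·A gives x + 4z = 14.
Substitute r = (6, 17, 11) + t(-2, -5, -4) into the plane: 50 + (-18)t = 14, so t = 2.
Intersection: (6, 17, 11) + 2·(-2, -5, -4) = (2, 7, 3).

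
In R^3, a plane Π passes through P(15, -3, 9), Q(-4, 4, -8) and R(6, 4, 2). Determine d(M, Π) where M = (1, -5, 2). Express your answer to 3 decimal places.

5.248

PQ = (-19, 7, -17), PR = (-9, 7, -7); a normal to Π is PQ × PR = (70, 20, -70).
Using P: Π has equation 70x + 20y - 70z = 360.
n·M − d = (70)·(1) + (20)·(-5) + (-70)·(2) − 360 = -530; |n| = √10200.
Distance = |-530| / √10200 = 530/√10200 ≈ 5.248.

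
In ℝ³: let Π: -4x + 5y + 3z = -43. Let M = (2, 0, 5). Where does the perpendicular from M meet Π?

(6, -5, 2)

Foot = M − λn with λ = (n·M − d)/|n|² = (7 − (-43))/50 = 1.
Foot = (2, 0, 5) − 1·(-4, 5, 3) = (6, -5, 2).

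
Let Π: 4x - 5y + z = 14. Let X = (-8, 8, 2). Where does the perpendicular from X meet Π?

Foot = X − λn with λ = (n·X − d)/|n|² = (-70 − 14)/42 = -2.
Foot = (-8, 8, 2) − (-2)·(4, -5, 1) = (0, -2, 4).

(0, -2, 4)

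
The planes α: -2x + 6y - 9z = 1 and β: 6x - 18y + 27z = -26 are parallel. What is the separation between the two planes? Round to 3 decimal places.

Rescale β by 1/(-3): -2x + 6y - 9z = 26/3. Then distance = |1 − (26/3)| / √121 ≈ 0.697.

0.697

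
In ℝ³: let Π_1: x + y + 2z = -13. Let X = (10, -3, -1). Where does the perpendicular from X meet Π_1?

Foot = X − λn with λ = (n·X − d)/|n|² = (5 − (-13))/6 = 3.
Foot = (10, -3, -1) − 3·(1, 1, 2) = (7, -6, -7).

(7, -6, -7)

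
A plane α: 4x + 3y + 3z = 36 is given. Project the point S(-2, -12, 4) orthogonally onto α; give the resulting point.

Foot = S − λn with λ = (n·S − d)/|n|² = (-32 − 36)/34 = -2.
Foot = (-2, -12, 4) − (-2)·(4, 3, 3) = (6, -6, 10).

(6, -6, 10)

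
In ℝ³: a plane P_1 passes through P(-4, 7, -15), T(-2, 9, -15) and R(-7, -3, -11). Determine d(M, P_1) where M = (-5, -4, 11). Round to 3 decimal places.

PT = (2, 2, 0), PR = (-3, -10, 4); a normal to P_1 is PT × PR = (8, -8, -14).
Using P: P_1 has equation 8x - 8y - 14z = 122.
n·M − d = (8)·(-5) + (-8)·(-4) + (-14)·(11) − 122 = -284; |n| = √324.
Distance = |-284| / √324 = 284/√324 ≈ 15.778.

15.778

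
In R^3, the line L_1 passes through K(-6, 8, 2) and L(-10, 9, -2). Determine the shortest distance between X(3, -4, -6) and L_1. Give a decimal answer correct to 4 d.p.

A direction vector for L_1 is L − K = (-4, 1, -4).
Taking (-6, 8, 2) on L_1 with direction v = (-4, 1, -4): w = X − (-6, 8, 2) = (9, -12, -8), and w × v = (56, 68, -39).
Distance = |w × v| / |v| = √9281 / √33 ≈ 16.7703.

16.7703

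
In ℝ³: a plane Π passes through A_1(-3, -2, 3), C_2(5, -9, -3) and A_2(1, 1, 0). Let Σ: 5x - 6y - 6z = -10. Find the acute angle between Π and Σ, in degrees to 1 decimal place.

79.5

A_1C_2 = (8, -7, -6), A_1A_2 = (4, 3, -3); a normal to Π is A_1C_2 × A_1A_2 = (39, 0, 52).
Using A_1: Π has equation 39x + 52z = 39.
cos θ = |n₁·n₂| / (|n₁||n₂|) = |-117| / (√4225 · √97).
θ = arccos(0.18276) ≈ 79.5°.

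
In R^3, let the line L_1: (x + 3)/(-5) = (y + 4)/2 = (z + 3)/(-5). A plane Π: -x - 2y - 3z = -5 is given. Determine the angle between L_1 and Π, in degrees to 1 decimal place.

35.6

L_1 has direction (-5, 2, -5) through (-3, -4, -3).
sin θ = |n·v| / (|n||v|) = |16| / (√14 · √54) = 0.58191.
θ ≈ 35.6°.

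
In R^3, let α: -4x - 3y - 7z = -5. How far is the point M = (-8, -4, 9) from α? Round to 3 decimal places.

1.627

n·M − d = (-4)·(-8) + (-3)·(-4) + (-7)·(9) − (-5) = -14; |n| = √74.
Distance = |-14| / √74 = 14/√74 ≈ 1.627.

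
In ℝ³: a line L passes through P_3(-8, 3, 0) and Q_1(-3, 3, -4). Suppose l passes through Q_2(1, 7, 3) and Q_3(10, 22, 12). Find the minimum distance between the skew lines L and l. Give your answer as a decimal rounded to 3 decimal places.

3.510

A direction vector for L is Q_1 − P_3 = (5, 0, -4).
A direction vector for l is Q_3 − Q_2 = (9, 15, 9).
Common perpendicular direction n = (5, 0, -4) × (9, 15, 9) = (60, -81, 75).
With w = (1, 7, 3) − (-8, 3, 0) = (9, 4, 3), w · n = 441.
Distance = |w · n| / |n| = |441| / √15786 ≈ 3.510.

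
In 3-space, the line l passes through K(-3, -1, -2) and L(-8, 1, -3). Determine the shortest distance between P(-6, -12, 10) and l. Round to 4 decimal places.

16.1854

A direction vector for l is L − K = (-5, 2, -1).
Taking (-3, -1, -2) on l with direction v = (-5, 2, -1): w = P − (-3, -1, -2) = (-3, -11, 12), and w × v = (-13, -63, -61).
Distance = |w × v| / |v| = √7859 / √30 ≈ 16.1854.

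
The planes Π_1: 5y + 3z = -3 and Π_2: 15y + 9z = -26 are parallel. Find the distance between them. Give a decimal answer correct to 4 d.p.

0.9718

Rescale Π_2 by 1/3: 5y + 3z = -26/3. Then distance = |-3 − (-26/3)| / √34 ≈ 0.9718.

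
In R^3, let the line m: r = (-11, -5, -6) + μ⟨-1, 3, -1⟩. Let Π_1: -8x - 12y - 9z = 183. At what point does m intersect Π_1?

(-12, -2, -7)

Substitute r = (-11, -5, -6) + t(-1, 3, -1) into the plane: 202 + (-19)t = 183, so t = 1.
Intersection: (-11, -5, -6) + 1·(-1, 3, -1) = (-12, -2, -7).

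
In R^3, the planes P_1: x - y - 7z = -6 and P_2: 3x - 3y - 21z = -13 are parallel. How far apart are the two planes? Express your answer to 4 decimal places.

Rescale P_2 by 1/3: x - y - 7z = -13/3. Then distance = |-6 − (-13/3)| / √51 ≈ 0.2334.

0.2334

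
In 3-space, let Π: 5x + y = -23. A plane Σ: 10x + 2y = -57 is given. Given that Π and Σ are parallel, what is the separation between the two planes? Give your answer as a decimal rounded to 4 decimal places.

1.0786

Rescale Σ by 1/2: 5x + y = -57/2. Then distance = |-23 − (-57/2)| / √26 ≈ 1.0786.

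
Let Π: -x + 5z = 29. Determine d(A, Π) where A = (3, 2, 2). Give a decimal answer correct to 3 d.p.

4.315

n·A − d = (-1)·(3) + (0)·(2) + (5)·(2) − 29 = -22; |n| = √26.
Distance = |-22| / √26 = 22/√26 ≈ 4.315.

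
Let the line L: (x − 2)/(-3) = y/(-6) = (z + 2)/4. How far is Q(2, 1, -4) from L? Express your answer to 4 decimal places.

L has direction (-3, -6, 4) through (2, 0, -2).
Taking (2, 0, -2) on L with direction v = (-3, -6, 4): w = Q − (2, 0, -2) = (0, 1, -2), and w × v = (-8, 6, 3).
Distance = |w × v| / |v| = √109 / √61 ≈ 1.3367.

1.3367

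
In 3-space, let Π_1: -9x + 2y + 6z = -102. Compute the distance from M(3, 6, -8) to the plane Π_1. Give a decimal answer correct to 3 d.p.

3.545

n·M − d = (-9)·(3) + (2)·(6) + (6)·(-8) − (-102) = 39; |n| = √121.
Distance = |39| / √121 = 39/√121 ≈ 3.545.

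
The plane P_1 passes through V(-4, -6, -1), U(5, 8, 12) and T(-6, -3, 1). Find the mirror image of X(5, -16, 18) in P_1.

(11, 8, -12)

VU = (9, 14, 13), VT = (-2, 3, 2); a normal to P_1 is VU × VT = (-11, -44, 55).
Using V: P_1 has equation -11x - 44y + 55z = 253.
λ = (n·X − d)/|n|² = (1639 − 253)/5082 = 3/11.
Reflection = X − 2λn = (5, -16, 18) − (6/11)·(-11, -44, 55) = (11, 8, -12).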